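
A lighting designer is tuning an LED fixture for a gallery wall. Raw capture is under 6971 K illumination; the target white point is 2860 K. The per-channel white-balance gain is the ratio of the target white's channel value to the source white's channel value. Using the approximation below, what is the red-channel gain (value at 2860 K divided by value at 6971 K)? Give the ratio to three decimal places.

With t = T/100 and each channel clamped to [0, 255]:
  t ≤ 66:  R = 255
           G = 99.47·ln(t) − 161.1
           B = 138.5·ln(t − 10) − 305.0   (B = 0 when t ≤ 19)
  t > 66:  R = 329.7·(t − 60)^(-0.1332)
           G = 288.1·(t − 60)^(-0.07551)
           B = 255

At 6971 K (t = 69.71):
  R = 329.7·(69.71 − 60)^(-0.1332) = 329.7·9.71^(-0.1332) = 329.7·0.73876 = 243.569.
At 2860 K (t = 28.6):
  R = 255 by definition for t ≤ 66.
Gain = 255.000 / 243.569 = 1.0469 → 1.047.

1.047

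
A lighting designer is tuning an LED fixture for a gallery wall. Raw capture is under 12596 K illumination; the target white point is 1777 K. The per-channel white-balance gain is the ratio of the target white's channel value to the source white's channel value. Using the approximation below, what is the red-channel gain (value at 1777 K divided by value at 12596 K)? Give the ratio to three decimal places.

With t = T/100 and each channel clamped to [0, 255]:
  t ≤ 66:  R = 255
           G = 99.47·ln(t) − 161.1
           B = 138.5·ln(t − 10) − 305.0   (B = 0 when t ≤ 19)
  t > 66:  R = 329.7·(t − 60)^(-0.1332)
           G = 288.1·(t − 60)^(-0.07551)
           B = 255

At 12596 K (t = 125.96):
  R = 329.7·(125.96 − 60)^(-0.1332) = 329.7·65.96^(-0.1332) = 329.7·0.57236 = 188.708.
At 1777 K (t = 17.77):
  R = 255 by definition for t ≤ 66.
Gain = 255.000 / 188.708 = 1.3513 → 1.351.

1.351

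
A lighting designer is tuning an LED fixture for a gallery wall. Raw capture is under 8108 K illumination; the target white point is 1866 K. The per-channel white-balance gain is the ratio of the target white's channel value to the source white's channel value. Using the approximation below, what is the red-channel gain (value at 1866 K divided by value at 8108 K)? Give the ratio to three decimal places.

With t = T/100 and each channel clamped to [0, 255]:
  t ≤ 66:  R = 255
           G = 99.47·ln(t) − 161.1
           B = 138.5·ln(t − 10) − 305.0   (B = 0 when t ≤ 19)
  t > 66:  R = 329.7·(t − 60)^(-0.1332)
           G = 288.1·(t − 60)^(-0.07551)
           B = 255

At 8108 K (t = 81.08):
  R = 329.7·(81.08 − 60)^(-0.1332) = 329.7·21.08^(-0.1332) = 329.7·0.66629 = 219.674.
At 1866 K (t = 18.66):
  R = 255 by definition for t ≤ 66.
Gain = 255.000 / 219.674 = 1.1608 → 1.161.

1.161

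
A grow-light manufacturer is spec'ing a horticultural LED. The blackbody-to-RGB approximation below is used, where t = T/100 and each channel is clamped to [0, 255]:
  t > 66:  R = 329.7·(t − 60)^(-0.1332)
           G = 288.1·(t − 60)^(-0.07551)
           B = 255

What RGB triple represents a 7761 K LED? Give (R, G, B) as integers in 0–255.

t = 7761/100 = 77.61; the t > 66 branch applies.
R = 329.7·(77.61 − 60)^(-0.1332) = 329.7·17.61^(-0.1332) = 329.7·0.68244 = 225.001.
G = 288.1·(77.61 − 60)^(-0.07551) = 288.1·17.61^(-0.07551) = 288.1·0.80525 = 231.994.
B = 255 by definition for t > 66.
Rounded: (225, 232, 255).

(225, 232, 255)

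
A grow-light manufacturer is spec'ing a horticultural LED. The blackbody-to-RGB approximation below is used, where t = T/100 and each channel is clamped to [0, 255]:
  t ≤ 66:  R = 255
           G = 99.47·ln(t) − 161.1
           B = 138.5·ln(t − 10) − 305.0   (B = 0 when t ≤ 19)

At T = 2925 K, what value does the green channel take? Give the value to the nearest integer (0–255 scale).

t = 2925/100 = 29.25; the t ≤ 66 branch applies.
G = 99.47·ln 29.25 − 161.1 = 99.47·3.3759 − 161.1 = 174.699.
Rounded: 175.

175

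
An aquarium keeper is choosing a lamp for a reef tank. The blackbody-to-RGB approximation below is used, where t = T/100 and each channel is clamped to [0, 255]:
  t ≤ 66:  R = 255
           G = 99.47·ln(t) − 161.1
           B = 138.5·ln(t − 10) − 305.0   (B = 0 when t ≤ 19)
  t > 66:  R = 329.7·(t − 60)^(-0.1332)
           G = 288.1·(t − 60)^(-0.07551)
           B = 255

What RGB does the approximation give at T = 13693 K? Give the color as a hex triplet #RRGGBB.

#B9D0FF

t = 13693/100 = 136.93; the t > 66 branch applies.
R = 329.7·(136.93 − 60)^(-0.1332) = 329.7·76.93^(-0.1332) = 329.7·0.56075 = 184.880.
G = 288.1·(136.93 − 60)^(-0.07551) = 288.1·76.93^(-0.07551) = 288.1·0.72041 = 207.551.
B = 255 by definition for t > 66.
Rounded: (185, 208, 255).
In hex: #B9D0FF.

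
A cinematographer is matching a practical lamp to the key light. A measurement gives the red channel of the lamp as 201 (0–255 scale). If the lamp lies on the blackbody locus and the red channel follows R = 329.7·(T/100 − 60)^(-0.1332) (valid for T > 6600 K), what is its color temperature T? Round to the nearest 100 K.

10100 K

(t − 60)^(-0.1332) = 201/329.7 = 0.60965.
t − 60 = 0.60965^(1/-0.1332) = 0.60965^(-7.508) = 41.071, so t = 101.071.
T = 100·t = 10107 K → 10100 K to the nearest 100 K.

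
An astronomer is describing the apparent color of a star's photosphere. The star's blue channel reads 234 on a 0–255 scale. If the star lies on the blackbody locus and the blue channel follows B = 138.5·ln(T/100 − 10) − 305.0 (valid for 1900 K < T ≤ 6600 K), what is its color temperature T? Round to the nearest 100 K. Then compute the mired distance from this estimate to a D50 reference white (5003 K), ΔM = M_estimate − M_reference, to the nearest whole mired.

ln(t − 10) = (234 + 305.0) / 138.5 = 3.8917.
t − 10 = e^3.8917 = 48.994, so t = 58.994.
T = 100·t = 5899 K → 5900 K to the nearest 100 K.
M_estimate = 10⁶/5900 = 169.49; M_reference = 10⁶/5003 = 199.88.
ΔM = 169.49 − 199.88 = -30.39 → -30 mireds.

-30 mireds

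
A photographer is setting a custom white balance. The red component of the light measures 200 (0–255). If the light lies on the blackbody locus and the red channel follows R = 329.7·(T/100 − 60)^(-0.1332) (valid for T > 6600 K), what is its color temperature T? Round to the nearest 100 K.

10300 K

(t − 60)^(-0.1332) = 200/329.7 = 0.60661.
t − 60 = 0.60661^(1/-0.1332) = 0.60661^(-7.508) = 42.638, so t = 102.638.
T = 100·t = 10264 K → 10300 K to the nearest 100 K.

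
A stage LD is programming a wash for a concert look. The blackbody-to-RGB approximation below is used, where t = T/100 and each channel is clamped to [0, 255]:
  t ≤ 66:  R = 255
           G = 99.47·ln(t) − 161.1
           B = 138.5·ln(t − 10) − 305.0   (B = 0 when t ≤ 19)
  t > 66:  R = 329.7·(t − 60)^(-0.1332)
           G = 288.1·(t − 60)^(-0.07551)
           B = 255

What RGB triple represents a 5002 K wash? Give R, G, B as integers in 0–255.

t = 5002/100 = 50.02; the t ≤ 66 branch applies.
R = 255 by definition for t ≤ 66.
G = 99.47·ln 50.02 − 161.1 = 99.47·3.9124 − 161.1 = 228.069.
B = 138.5·ln(50.02 − 10) − 305.0 = 138.5·ln 40.02 − 305.0 = 138.5·3.6894 − 305.0 = 205.979.
Rounded: (255, 228, 206).

R=255, G=228, B=206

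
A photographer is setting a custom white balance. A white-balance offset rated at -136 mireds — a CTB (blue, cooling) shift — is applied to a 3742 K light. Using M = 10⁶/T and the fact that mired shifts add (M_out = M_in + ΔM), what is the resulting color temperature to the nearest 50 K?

7600 K

M_in = 10⁶/3742 = 267.24 mireds.
M_out = 267.24 + (-136) = 131.24 mireds.
T_out = 10⁶/131.24 = 7619.8 K → 7600 K.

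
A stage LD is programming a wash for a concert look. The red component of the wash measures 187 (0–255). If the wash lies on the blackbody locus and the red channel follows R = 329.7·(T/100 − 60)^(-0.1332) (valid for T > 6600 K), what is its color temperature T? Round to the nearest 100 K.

13100 K

(t − 60)^(-0.1332) = 187/329.7 = 0.56718.
t − 60 = 0.56718^(1/-0.1332) = 0.56718^(-7.508) = 70.620, so t = 130.620.
T = 100·t = 13062 K → 13100 K to the nearest 100 K.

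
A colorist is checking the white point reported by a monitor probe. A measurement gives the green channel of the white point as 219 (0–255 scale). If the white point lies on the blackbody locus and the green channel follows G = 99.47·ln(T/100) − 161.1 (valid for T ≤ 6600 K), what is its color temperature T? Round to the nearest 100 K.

ln t = (219 + 161.1) / 99.47 = 3.8213.
t = e^3.8213 = 45.661.
T = 100·t = 4566 K → 4600 K to the nearest 100 K.

4600 K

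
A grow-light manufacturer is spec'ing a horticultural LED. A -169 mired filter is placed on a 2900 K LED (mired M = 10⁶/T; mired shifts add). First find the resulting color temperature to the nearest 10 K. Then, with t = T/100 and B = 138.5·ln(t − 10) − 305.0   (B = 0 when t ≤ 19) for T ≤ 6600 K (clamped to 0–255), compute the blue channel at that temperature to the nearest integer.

M_in = 10⁶/2900 = 344.83; M_out = 344.83 + (-169) = 175.83.
T_out = 10⁶/175.83 = 5687.4 K → 5690 K; t = 56.9.
B = 138.5·ln(56.9 − 10) − 305.0 = 138.5·ln 46.9 − 305.0 = 138.5·3.8480 − 305.0 = 227.950.
Rounded: 228.

228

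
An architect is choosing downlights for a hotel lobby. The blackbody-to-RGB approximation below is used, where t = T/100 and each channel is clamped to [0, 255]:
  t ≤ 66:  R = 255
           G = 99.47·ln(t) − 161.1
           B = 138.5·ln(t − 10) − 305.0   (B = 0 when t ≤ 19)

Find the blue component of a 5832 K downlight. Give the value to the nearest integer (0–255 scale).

232

t = 5832/100 = 58.32; the t ≤ 66 branch applies.
B = 138.5·ln(58.32 − 10) − 305.0 = 138.5·ln 48.32 − 305.0 = 138.5·3.8778 − 305.0 = 232.082.
Rounded: 232.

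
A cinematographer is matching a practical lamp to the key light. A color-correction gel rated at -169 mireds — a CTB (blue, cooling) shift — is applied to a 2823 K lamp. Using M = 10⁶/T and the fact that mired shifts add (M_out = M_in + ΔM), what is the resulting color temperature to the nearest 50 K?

M_in = 10⁶/2823 = 354.23 mireds.
M_out = 354.23 + (-169) = 185.23 mireds.
T_out = 10⁶/185.23 = 5398.6 K → 5400 K.

5400 K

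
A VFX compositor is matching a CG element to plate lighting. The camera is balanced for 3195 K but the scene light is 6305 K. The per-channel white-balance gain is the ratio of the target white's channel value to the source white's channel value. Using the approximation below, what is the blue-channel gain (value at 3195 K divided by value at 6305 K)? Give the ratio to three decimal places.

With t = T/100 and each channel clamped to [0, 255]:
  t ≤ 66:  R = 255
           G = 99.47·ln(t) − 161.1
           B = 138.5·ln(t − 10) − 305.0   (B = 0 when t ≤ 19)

0.501

At 6305 K (t = 63.05):
  B = 138.5·ln(63.05 − 10) − 305.0 = 138.5·ln 53.05 − 305.0 = 138.5·3.9712 − 305.0 = 245.016.
At 3195 K (t = 31.95):
  B = 138.5·ln(31.95 − 10) − 305.0 = 138.5·ln 21.95 − 305.0 = 138.5·3.0888 − 305.0 = 122.794.
Gain = 122.794 / 245.016 = 0.5012 → 0.501.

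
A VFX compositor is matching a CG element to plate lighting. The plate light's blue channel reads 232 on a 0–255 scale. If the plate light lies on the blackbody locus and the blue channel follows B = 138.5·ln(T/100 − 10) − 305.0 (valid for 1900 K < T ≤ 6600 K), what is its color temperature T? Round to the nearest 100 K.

5800 K

ln(t − 10) = (232 + 305.0) / 138.5 = 3.8773.
t − 10 = e^3.8773 = 48.292, so t = 58.292.
T = 100·t = 5829 K → 5800 K to the nearest 100 K.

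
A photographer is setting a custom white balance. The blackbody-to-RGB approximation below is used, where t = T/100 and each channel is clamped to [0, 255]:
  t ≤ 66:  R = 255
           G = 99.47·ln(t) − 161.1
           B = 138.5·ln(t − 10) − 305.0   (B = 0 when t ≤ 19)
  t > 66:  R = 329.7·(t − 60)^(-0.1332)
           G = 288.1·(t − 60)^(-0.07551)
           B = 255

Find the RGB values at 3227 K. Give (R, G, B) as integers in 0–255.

(255, 184, 125)

t = 3227/100 = 32.27; the t ≤ 66 branch applies.
R = 255 by definition for t ≤ 66.
G = 99.47·ln 32.27 − 161.1 = 99.47·3.4741 − 161.1 = 184.473.
B = 138.5·ln(32.27 − 10) − 305.0 = 138.5·ln 22.27 − 305.0 = 138.5·3.1032 − 305.0 = 124.799.
Rounded: (255, 184, 125).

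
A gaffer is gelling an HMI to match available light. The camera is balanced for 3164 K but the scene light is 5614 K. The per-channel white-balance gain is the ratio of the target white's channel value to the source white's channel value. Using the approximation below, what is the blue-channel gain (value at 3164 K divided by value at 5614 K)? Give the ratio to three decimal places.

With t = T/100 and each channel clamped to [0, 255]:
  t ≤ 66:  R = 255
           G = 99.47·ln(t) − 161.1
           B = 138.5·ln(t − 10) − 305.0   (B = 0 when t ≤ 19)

0.535

At 5614 K (t = 56.14):
  B = 138.5·ln(56.14 − 10) − 305.0 = 138.5·ln 46.14 − 305.0 = 138.5·3.8317 − 305.0 = 225.688.
At 3164 K (t = 31.64):
  B = 138.5·ln(31.64 − 10) − 305.0 = 138.5·ln 21.64 − 305.0 = 138.5·3.0745 − 305.0 = 120.824.
Gain = 120.824 / 225.688 = 0.5354 → 0.535.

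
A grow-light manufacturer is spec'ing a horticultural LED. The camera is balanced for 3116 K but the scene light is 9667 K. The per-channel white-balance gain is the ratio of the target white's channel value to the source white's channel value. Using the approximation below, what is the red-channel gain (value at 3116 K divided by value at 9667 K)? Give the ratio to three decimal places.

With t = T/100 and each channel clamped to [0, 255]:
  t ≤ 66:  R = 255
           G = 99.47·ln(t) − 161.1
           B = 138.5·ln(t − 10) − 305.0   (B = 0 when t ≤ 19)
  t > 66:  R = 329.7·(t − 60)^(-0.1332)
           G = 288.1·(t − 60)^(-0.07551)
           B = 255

At 9667 K (t = 96.67):
  R = 329.7·(96.67 − 60)^(-0.1332) = 329.7·36.67^(-0.1332) = 329.7·0.61892 = 204.058.
At 3116 K (t = 31.16):
  R = 255 by definition for t ≤ 66.
Gain = 255.000 / 204.058 = 1.2496 → 1.250.

1.250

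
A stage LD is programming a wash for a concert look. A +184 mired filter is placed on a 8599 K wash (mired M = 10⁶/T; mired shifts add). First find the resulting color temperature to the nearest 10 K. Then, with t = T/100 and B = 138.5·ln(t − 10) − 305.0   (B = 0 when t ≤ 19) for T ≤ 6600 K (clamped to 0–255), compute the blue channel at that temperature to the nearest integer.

131

M_in = 10⁶/8599 = 116.29; M_out = 116.29 + (+184) = 300.29.
T_out = 10⁶/300.29 = 3330.1 K → 3330 K; t = 33.3.
B = 138.5·ln(33.3 − 10) − 305.0 = 138.5·ln 23.3 − 305.0 = 138.5·3.1485 − 305.0 = 131.061.
Rounded: 131.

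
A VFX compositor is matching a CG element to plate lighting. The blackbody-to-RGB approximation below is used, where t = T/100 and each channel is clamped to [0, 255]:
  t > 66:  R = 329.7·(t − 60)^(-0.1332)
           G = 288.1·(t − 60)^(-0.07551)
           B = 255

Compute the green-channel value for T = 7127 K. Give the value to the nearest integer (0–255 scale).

t = 7127/100 = 71.27; the t > 66 branch applies.
G = 288.1·(71.27 − 60)^(-0.07551) = 288.1·11.27^(-0.07551) = 288.1·0.83285 = 239.945.
Rounded: 240.

240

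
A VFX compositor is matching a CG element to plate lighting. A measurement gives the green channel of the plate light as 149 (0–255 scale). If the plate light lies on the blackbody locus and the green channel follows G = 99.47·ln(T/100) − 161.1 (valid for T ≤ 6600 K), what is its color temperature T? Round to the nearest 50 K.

2250 K

ln t = (149 + 161.1) / 99.47 = 3.1175.
t = e^3.1175 = 22.590.
T = 100·t = 2259 K → 2250 K to the nearest 50 K.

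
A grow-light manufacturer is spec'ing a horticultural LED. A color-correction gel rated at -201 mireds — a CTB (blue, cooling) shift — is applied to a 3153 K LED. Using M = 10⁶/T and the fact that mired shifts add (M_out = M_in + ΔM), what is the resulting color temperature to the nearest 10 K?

M_in = 10⁶/3153 = 317.16 mireds.
M_out = 317.16 + (-201) = 116.16 mireds.
T_out = 10⁶/116.16 = 8608.9 K → 8610 K.

8610 K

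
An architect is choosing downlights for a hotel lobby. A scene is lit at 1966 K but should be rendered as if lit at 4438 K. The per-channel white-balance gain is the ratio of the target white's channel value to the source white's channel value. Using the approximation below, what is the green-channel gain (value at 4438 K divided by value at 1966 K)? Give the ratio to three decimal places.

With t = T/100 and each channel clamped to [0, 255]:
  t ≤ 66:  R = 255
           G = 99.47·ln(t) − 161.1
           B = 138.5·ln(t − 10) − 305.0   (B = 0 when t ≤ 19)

1.599

At 1966 K (t = 19.66):
  G = 99.47·ln 19.66 − 161.1 = 99.47·2.9786 − 161.1 = 135.180.
At 4438 K (t = 44.38):
  G = 99.47·ln 44.38 − 161.1 = 99.47·3.7928 − 161.1 = 216.169.
Gain = 216.169 / 135.180 = 1.5991 → 1.599.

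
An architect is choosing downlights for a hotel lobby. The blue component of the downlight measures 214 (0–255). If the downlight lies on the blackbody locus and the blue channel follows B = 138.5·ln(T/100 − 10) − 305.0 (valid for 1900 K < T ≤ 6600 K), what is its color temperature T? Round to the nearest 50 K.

ln(t − 10) = (214 + 305.0) / 138.5 = 3.7473.
t − 10 = e^3.7473 = 42.406, so t = 52.406.
T = 100·t = 5241 K → 5250 K to the nearest 50 K.

5250 K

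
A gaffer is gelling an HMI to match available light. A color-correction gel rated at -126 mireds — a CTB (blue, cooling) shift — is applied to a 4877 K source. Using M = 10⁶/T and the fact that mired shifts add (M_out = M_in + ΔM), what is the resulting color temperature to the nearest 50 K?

M_in = 10⁶/4877 = 205.04 mireds.
M_out = 205.04 + (-126) = 79.04 mireds.
T_out = 10⁶/79.04 = 12651.2 K → 12650 K.

12650 K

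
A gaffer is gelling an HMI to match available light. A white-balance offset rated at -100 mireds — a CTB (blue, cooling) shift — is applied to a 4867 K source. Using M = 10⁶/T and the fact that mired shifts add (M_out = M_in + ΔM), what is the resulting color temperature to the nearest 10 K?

9480 K

M_in = 10⁶/4867 = 205.47 mireds.
M_out = 205.47 + (-100) = 105.47 mireds.
T_out = 10⁶/105.47 = 9481.8 K → 9480 K.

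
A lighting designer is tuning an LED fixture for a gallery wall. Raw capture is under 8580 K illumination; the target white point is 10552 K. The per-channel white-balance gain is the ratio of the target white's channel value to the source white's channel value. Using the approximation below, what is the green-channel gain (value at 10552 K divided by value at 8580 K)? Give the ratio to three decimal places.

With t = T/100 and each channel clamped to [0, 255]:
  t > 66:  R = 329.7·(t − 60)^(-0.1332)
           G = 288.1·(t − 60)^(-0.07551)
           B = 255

At 8580 K (t = 85.8):
  G = 288.1·(85.8 − 60)^(-0.07551) = 288.1·25.8^(-0.07551) = 288.1·0.78236 = 225.399.
At 10552 K (t = 105.52):
  G = 288.1·(105.52 − 60)^(-0.07551) = 288.1·45.52^(-0.07551) = 288.1·0.74953 = 215.940.
Gain = 215.940 / 225.399 = 0.9580 → 0.958.

0.958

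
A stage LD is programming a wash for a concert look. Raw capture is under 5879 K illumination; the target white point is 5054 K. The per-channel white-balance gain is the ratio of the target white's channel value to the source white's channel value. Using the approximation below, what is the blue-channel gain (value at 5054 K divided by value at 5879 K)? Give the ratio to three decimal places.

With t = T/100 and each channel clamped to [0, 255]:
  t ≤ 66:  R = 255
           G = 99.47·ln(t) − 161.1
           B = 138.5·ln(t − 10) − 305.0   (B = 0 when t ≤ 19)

At 5879 K (t = 58.79):
  B = 138.5·ln(58.79 − 10) − 305.0 = 138.5·ln 48.79 − 305.0 = 138.5·3.8875 − 305.0 = 233.422.
At 5054 K (t = 50.54):
  B = 138.5·ln(50.54 − 10) − 305.0 = 138.5·ln 40.54 − 305.0 = 138.5·3.7023 − 305.0 = 207.767.
Gain = 207.767 / 233.422 = 0.8901 → 0.890.

0.890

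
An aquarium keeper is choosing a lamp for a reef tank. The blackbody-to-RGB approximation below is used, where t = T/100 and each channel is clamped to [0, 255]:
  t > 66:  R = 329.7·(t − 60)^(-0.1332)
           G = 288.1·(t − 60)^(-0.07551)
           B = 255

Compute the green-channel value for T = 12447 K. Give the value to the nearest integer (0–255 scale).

t = 12447/100 = 124.47; the t > 66 branch applies.
G = 288.1·(124.47 − 60)^(-0.07551) = 288.1·64.47^(-0.07551) = 288.1·0.73009 = 210.338.
Rounded: 210.

210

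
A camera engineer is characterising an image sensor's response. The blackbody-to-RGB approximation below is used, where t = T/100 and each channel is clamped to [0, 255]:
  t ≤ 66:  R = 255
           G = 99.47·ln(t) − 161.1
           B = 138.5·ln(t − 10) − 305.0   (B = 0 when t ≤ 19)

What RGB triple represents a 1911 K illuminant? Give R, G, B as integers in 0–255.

t = 1911/100 = 19.11; the t ≤ 66 branch applies.
R = 255 by definition for t ≤ 66.
G = 99.47·ln 19.11 − 161.1 = 99.47·2.9502 − 161.1 = 132.358.
B = 138.5·ln(19.11 − 10) − 305.0 = 138.5·ln 9.11 − 305.0 = 138.5·2.2094 − 305.0 = 0.998.
Rounded: (255, 132, 1).

R=255, G=132, B=1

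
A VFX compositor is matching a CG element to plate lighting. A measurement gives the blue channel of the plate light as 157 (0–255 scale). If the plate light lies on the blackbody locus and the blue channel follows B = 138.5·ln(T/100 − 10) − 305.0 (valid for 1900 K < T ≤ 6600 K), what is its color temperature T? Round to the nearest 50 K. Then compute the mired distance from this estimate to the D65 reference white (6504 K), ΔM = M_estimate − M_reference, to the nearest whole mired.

+109 mireds

ln(t − 10) = (157 + 305.0) / 138.5 = 3.3357.
t − 10 = e^3.3357 = 28.099, so t = 38.099.
T = 100·t = 3810 K → 3800 K to the nearest 50 K.
M_estimate = 10⁶/3800 = 263.16; M_reference = 10⁶/6504 = 153.75.
ΔM = 263.16 − 153.75 = 109.41 → +109 mireds.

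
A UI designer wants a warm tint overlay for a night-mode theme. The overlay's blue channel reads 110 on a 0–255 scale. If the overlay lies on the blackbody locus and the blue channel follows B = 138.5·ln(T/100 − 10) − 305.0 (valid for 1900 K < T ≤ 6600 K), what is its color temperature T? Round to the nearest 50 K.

ln(t − 10) = (110 + 305.0) / 138.5 = 2.9964.
t − 10 = e^2.9964 = 20.013, so t = 30.013.
T = 100·t = 3001 K → 3000 K to the nearest 50 K.

3000 K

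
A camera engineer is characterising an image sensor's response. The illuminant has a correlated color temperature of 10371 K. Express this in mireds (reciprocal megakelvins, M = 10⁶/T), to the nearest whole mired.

96 mireds

M = 10⁶ / 10371 = 96.423 → 96 mireds.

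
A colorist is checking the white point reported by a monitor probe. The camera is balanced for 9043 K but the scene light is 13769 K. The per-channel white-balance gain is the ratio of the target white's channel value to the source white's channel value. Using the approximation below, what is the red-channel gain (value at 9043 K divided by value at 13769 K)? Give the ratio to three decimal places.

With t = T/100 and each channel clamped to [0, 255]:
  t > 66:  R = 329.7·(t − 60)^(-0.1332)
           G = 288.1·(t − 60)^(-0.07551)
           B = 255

At 13769 K (t = 137.69):
  R = 329.7·(137.69 − 60)^(-0.1332) = 329.7·77.69^(-0.1332) = 329.7·0.56002 = 184.639.
At 9043 K (t = 90.43):
  R = 329.7·(90.43 − 60)^(-0.1332) = 329.7·30.43^(-0.1332) = 329.7·0.63449 = 209.191.
Gain = 209.191 / 184.639 = 1.1330 → 1.133.

1.133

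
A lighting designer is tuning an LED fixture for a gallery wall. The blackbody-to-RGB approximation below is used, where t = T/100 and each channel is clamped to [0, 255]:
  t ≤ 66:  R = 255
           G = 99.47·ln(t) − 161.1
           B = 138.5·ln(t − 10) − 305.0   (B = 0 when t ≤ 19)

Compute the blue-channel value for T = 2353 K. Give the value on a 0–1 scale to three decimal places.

t = 2353/100 = 23.53; the t ≤ 66 branch applies.
B = 138.5·ln(23.53 − 10) − 305.0 = 138.5·ln 13.53 − 305.0 = 138.5·2.6049 − 305.0 = 55.780.
On a 0–1 scale: 55.780/255 = 0.2187 → 0.219.

0.219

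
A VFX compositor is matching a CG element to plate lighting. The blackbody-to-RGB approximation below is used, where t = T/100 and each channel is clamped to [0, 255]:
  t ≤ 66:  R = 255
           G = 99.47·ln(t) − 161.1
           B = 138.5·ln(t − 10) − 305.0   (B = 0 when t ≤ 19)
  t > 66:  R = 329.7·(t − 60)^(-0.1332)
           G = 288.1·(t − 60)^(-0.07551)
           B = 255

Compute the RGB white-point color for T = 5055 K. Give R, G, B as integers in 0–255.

R=255, G=229, B=208

t = 5055/100 = 50.55; the t ≤ 66 branch applies.
R = 255 by definition for t ≤ 66.
G = 99.47·ln 50.55 − 161.1 = 99.47·3.9230 − 161.1 = 229.117.
B = 138.5·ln(50.55 − 10) − 305.0 = 138.5·ln 40.55 − 305.0 = 138.5·3.7025 − 305.0 = 207.801.
Rounded: (255, 229, 208).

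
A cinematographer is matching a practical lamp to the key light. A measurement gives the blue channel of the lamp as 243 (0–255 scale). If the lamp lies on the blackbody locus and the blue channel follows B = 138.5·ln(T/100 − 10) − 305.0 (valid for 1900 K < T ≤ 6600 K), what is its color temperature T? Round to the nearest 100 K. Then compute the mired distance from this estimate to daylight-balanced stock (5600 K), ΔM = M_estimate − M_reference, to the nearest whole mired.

ln(t − 10) = (243 + 305.0) / 138.5 = 3.9567.
t − 10 = e^3.9567 = 52.283, so t = 62.283.
T = 100·t = 6228 K → 6200 K to the nearest 100 K.
M_estimate = 10⁶/6200 = 161.29; M_reference = 10⁶/5600 = 178.57.
ΔM = 161.29 − 178.57 = -17.28 → -17 mireds.

-17 mireds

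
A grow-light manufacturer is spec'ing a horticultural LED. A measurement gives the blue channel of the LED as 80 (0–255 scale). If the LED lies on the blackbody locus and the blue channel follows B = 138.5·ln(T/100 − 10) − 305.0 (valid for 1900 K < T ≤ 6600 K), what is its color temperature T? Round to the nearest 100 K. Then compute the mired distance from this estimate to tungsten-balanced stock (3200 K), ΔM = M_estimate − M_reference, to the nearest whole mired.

+72 mireds

ln(t − 10) = (80 + 305.0) / 138.5 = 2.7798.
t − 10 = e^2.7798 = 16.116, so t = 26.116.
T = 100·t = 2612 K → 2600 K to the nearest 100 K.
M_estimate = 10⁶/2600 = 384.62; M_reference = 10⁶/3200 = 312.50.
ΔM = 384.62 − 312.50 = 72.12 → +72 mireds.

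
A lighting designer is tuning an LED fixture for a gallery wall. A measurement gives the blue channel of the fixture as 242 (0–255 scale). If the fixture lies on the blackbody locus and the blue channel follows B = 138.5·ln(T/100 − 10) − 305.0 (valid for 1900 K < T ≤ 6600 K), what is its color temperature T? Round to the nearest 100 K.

ln(t − 10) = (242 + 305.0) / 138.5 = 3.9495.
t − 10 = e^3.9495 = 51.907, so t = 61.907.
T = 100·t = 6191 K → 6200 K to the nearest 100 K.

6200 K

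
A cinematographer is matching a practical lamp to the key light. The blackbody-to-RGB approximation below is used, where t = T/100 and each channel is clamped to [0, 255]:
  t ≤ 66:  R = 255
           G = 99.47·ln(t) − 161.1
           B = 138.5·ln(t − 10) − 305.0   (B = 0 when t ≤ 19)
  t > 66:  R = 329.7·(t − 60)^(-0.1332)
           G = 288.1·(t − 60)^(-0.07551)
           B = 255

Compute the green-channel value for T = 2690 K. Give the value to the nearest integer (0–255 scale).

t = 2690/100 = 26.9; the t ≤ 66 branch applies.
G = 99.47·ln 26.9 − 161.1 = 99.47·3.2921 − 161.1 = 166.368.
Rounded: 166.

166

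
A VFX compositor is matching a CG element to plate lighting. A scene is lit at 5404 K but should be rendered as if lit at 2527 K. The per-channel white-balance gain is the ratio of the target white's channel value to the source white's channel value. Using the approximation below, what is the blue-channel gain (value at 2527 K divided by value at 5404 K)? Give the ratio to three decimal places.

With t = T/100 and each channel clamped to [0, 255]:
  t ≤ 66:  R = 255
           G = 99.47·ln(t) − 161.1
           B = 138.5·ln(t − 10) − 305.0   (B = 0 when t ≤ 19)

At 5404 K (t = 54.04):
  B = 138.5·ln(54.04 − 10) − 305.0 = 138.5·ln 44.04 − 305.0 = 138.5·3.7851 − 305.0 = 219.236.
At 2527 K (t = 25.27):
  B = 138.5·ln(25.27 − 10) − 305.0 = 138.5·ln 15.27 − 305.0 = 138.5·2.7259 − 305.0 = 72.536.
Gain = 72.536 / 219.236 = 0.3309 → 0.331.

0.331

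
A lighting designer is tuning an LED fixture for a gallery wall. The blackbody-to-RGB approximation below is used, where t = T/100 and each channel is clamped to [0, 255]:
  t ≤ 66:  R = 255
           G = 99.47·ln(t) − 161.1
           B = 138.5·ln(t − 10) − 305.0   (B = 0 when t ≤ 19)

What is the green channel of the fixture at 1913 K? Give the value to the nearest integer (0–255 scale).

132

t = 1913/100 = 19.13; the t ≤ 66 branch applies.
G = 99.47·ln 19.13 − 161.1 = 99.47·2.9513 − 161.1 = 132.462.
Rounded: 132.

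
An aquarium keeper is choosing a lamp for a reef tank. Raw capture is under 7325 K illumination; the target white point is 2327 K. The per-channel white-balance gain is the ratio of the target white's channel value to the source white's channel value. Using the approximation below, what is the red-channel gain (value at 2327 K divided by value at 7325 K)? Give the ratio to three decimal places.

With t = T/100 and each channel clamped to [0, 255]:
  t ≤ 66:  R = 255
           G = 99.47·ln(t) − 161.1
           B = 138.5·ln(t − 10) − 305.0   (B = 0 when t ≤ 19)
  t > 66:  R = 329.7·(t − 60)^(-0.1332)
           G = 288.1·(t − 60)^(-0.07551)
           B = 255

1.091

At 7325 K (t = 73.25):
  R = 329.7·(73.25 − 60)^(-0.1332) = 329.7·13.25^(-0.1332) = 329.7·0.70880 = 233.690.
At 2327 K (t = 23.27):
  R = 255 by definition for t ≤ 66.
Gain = 255.000 / 233.690 = 1.0912 → 1.091.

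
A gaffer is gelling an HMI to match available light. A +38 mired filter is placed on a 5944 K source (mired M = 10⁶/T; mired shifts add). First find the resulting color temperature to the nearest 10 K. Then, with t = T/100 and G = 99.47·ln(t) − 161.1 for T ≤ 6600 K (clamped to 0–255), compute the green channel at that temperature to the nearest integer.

225

M_in = 10⁶/5944 = 168.24; M_out = 168.24 + (+38) = 206.24.
T_out = 10⁶/206.24 = 4848.8 K → 4850 K; t = 48.5.
G = 99.47·ln 48.5 − 161.1 = 99.47·3.8816 − 161.1 = 224.999.
Rounded: 225.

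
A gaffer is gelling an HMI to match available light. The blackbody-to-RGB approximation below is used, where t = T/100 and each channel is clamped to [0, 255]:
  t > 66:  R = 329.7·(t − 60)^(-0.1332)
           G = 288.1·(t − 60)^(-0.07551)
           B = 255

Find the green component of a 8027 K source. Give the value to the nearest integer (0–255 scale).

t = 8027/100 = 80.27; the t > 66 branch applies.
G = 288.1·(80.27 − 60)^(-0.07551) = 288.1·20.27^(-0.07551) = 288.1·0.79675 = 229.542.
Rounded: 230.

230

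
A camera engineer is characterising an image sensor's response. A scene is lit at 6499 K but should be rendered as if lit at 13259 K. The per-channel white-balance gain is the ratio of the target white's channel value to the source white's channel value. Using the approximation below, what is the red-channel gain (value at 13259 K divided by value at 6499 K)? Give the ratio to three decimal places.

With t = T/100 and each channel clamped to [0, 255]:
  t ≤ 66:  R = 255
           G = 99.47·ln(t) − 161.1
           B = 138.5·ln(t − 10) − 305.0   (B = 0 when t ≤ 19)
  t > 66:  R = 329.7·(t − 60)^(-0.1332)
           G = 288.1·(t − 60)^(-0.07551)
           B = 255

0.731

At 6499 K (t = 64.99):
  R = 255 by definition for t ≤ 66.
At 13259 K (t = 132.59):
  R = 329.7·(132.59 − 60)^(-0.1332) = 329.7·72.59^(-0.1332) = 329.7·0.56511 = 186.316.
Gain = 186.316 / 255.000 = 0.7307 → 0.731.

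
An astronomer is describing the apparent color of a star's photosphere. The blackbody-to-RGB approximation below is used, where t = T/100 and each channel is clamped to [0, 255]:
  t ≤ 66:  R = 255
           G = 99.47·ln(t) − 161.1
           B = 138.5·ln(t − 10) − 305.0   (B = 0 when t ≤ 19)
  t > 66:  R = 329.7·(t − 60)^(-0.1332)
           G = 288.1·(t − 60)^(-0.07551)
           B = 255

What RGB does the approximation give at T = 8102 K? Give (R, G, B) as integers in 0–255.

(220, 229, 255)

t = 8102/100 = 81.02; the t > 66 branch applies.
R = 329.7·(81.02 − 60)^(-0.1332) = 329.7·21.02^(-0.1332) = 329.7·0.66654 = 219.758.
G = 288.1·(81.02 − 60)^(-0.07551) = 288.1·21.02^(-0.07551) = 288.1·0.79456 = 228.913.
B = 255 by definition for t > 66.
Rounded: (220, 229, 255).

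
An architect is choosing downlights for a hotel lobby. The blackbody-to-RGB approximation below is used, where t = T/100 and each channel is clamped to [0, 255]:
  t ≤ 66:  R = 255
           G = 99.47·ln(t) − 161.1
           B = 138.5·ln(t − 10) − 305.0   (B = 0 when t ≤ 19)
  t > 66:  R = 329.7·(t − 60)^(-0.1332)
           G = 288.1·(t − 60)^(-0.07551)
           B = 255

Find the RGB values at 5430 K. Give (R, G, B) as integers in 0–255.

t = 5430/100 = 54.3; the t ≤ 66 branch applies.
R = 255 by definition for t ≤ 66.
G = 99.47·ln 54.3 − 161.1 = 99.47·3.9945 − 161.1 = 236.235.
B = 138.5·ln(54.3 − 10) − 305.0 = 138.5·ln 44.3 − 305.0 = 138.5·3.7910 − 305.0 = 220.051.
Rounded: (255, 236, 220).

(255, 236, 220)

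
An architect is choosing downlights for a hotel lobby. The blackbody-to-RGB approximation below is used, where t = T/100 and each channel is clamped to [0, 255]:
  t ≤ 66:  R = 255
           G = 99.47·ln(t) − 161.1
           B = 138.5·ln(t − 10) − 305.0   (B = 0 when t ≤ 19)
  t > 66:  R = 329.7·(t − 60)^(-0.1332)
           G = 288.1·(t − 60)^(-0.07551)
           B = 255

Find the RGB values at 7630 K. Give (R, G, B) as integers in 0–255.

t = 7630/100 = 76.3; the t > 66 branch applies.
R = 329.7·(76.3 − 60)^(-0.1332) = 329.7·16.3^(-0.1332) = 329.7·0.68950 = 227.329.
G = 288.1·(76.3 − 60)^(-0.07551) = 288.1·16.3^(-0.07551) = 288.1·0.80997 = 233.352.
B = 255 by definition for t > 66.
Rounded: (227, 233, 255).

(227, 233, 255)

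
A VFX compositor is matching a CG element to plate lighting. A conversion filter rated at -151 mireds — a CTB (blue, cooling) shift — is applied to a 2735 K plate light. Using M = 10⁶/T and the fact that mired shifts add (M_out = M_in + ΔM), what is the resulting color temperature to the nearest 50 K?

M_in = 10⁶/2735 = 365.63 mireds.
M_out = 365.63 + (-151) = 214.63 mireds.
T_out = 10⁶/214.63 = 4659.2 K → 4650 K.

4650 K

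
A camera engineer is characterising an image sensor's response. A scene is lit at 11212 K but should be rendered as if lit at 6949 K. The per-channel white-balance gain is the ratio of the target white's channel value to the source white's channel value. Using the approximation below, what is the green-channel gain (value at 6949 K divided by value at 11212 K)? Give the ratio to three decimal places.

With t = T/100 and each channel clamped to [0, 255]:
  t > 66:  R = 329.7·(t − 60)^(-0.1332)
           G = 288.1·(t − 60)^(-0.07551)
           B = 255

1.137

At 11212 K (t = 112.12):
  G = 288.1·(112.12 − 60)^(-0.07551) = 288.1·52.12^(-0.07551) = 288.1·0.74191 = 213.743.
At 6949 K (t = 69.49):
  G = 288.1·(69.49 − 60)^(-0.07551) = 288.1·9.49^(-0.07551) = 288.1·0.84374 = 243.080.
Gain = 243.080 / 213.743 = 1.1373 → 1.137.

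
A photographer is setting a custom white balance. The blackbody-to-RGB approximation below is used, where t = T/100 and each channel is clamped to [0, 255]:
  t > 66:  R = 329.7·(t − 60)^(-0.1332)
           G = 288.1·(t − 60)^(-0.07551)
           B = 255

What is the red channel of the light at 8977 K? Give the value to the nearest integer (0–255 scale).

t = 8977/100 = 89.77; the t > 66 branch applies.
R = 329.7·(89.77 − 60)^(-0.1332) = 329.7·29.77^(-0.1332) = 329.7·0.63635 = 209.803.
Rounded: 210.

210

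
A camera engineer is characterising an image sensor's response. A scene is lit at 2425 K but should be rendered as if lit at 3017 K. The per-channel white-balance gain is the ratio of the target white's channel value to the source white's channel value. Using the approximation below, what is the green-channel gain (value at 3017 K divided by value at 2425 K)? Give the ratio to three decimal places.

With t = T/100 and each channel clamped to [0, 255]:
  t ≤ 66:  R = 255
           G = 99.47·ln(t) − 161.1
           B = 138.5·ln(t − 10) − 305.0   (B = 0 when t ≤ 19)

1.139

At 2425 K (t = 24.25):
  G = 99.47·ln 24.25 − 161.1 = 99.47·3.1884 − 161.1 = 156.052.
At 3017 K (t = 30.17):
  G = 99.47·ln 30.17 − 161.1 = 99.47·3.4068 − 161.1 = 177.779.
Gain = 177.779 / 156.052 = 1.1392 → 1.139.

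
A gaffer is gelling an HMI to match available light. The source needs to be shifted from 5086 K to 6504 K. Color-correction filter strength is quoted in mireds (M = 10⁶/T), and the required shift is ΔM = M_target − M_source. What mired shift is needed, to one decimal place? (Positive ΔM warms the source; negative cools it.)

-42.9 mireds

M_source = 10⁶/5086 = 196.618; M_target = 10⁶/6504 = 153.752.
ΔM = 153.752 − 196.618 = -42.867 → -42.9 mireds, a cooling shift.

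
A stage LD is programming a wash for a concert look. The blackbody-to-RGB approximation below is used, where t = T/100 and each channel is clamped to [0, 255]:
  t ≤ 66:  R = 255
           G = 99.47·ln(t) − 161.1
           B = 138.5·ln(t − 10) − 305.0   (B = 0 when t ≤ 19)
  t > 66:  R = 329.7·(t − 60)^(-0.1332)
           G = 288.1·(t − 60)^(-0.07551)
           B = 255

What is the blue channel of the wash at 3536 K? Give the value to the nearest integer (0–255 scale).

t = 3536/100 = 35.36; the t ≤ 66 branch applies.
B = 138.5·ln(35.36 − 10) − 305.0 = 138.5·ln 25.36 − 305.0 = 138.5·3.2332 − 305.0 = 142.794.
Rounded: 143.

143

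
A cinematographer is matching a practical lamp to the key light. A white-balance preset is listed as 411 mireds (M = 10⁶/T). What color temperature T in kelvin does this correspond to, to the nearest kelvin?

T = 10⁶ / 411 = 2433.09 K → 2433 K.

2433 K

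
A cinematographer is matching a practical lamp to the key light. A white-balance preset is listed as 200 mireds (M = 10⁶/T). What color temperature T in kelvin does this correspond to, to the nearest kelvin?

T = 10⁶ / 200 = 5000.00 K → 5000 K.

5000 K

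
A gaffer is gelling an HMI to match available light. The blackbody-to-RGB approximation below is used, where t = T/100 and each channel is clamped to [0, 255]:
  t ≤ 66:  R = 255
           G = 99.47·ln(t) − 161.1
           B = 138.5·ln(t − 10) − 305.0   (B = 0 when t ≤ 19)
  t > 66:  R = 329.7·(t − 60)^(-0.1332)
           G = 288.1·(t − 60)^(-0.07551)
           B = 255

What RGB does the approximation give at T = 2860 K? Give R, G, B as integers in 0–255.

R=255, G=172, B=100

t = 2860/100 = 28.6; the t ≤ 66 branch applies.
R = 255 by definition for t ≤ 66.
G = 99.47·ln 28.6 − 161.1 = 99.47·3.3534 − 161.1 = 172.463.
B = 138.5·ln(28.6 − 10) − 305.0 = 138.5·ln 18.6 − 305.0 = 138.5·2.9232 − 305.0 = 99.858.
Rounded: (255, 172, 100).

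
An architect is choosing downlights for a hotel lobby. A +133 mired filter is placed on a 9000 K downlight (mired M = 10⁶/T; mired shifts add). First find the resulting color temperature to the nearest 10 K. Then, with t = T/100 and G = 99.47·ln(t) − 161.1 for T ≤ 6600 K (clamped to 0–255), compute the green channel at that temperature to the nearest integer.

M_in = 10⁶/9000 = 111.11; M_out = 111.11 + (+133) = 244.11.
T_out = 10⁶/244.11 = 4096.5 K → 4100 K; t = 41.
G = 99.47·ln 41 − 161.1 = 99.47·3.7136 − 161.1 = 208.289.
Rounded: 208.

208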